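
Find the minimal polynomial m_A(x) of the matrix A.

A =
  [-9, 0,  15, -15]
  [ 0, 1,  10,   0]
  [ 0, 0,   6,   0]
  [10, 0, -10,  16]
x^2 - 7*x + 6

The characteristic polynomial is χ_A(x) = (x - 6)^2*(x - 1)^2, so the eigenvalues are known. The minimal polynomial is
  m_A(x) = Π_λ (x − λ)^{k_λ}
where k_λ is the size of the *largest* Jordan block for λ (equivalently, the smallest k with (A − λI)^k v = 0 for every generalised eigenvector v of λ).

  λ = 1: largest Jordan block has size 1, contributing (x − 1)
  λ = 6: largest Jordan block has size 1, contributing (x − 6)

So m_A(x) = (x - 6)*(x - 1) = x^2 - 7*x + 6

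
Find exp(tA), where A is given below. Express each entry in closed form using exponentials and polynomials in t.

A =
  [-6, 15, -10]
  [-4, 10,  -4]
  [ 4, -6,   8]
e^{tA} =
  [-10*t*exp(4*t) + exp(4*t), 15*t*exp(4*t), -10*t*exp(4*t)]
  [-4*t*exp(4*t), 6*t*exp(4*t) + exp(4*t), -4*t*exp(4*t)]
  [4*t*exp(4*t), -6*t*exp(4*t), 4*t*exp(4*t) + exp(4*t)]

Strategy: write A = P · J · P⁻¹ where J is a Jordan canonical form, so e^{tA} = P · e^{tJ} · P⁻¹, and e^{tJ} can be computed block-by-block.

A has Jordan form
J =
  [4, 1, 0]
  [0, 4, 0]
  [0, 0, 4]
(up to reordering of blocks).

Per-block formulas:
  For a 1×1 block at λ = 4: exp(t · [4]) = [e^(4t)].
  For a 2×2 Jordan block J_2(4): exp(t · J_2(4)) = e^(4t)·(I + t·N), where N is the 2×2 nilpotent shift.

After assembling e^{tJ} and conjugating by P, we get:

e^{tA} =
  [-10*t*exp(4*t) + exp(4*t), 15*t*exp(4*t), -10*t*exp(4*t)]
  [-4*t*exp(4*t), 6*t*exp(4*t) + exp(4*t), -4*t*exp(4*t)]
  [4*t*exp(4*t), -6*t*exp(4*t), 4*t*exp(4*t) + exp(4*t)]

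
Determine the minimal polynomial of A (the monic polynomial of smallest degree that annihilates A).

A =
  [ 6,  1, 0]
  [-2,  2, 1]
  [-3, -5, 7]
x^3 - 15*x^2 + 75*x - 125

The characteristic polynomial is χ_A(x) = (x - 5)^3, so the eigenvalues are known. The minimal polynomial is
  m_A(x) = Π_λ (x − λ)^{k_λ}
where k_λ is the size of the *largest* Jordan block for λ (equivalently, the smallest k with (A − λI)^k v = 0 for every generalised eigenvector v of λ).

  λ = 5: largest Jordan block has size 3, contributing (x − 5)^3

So m_A(x) = (x - 5)^3 = x^3 - 15*x^2 + 75*x - 125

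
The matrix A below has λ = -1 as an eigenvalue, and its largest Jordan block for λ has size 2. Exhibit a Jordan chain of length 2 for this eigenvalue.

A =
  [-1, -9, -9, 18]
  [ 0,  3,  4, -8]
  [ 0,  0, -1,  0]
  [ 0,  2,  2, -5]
A Jordan chain for λ = -1 of length 2:
v_1 = (-9, 4, 0, 2)ᵀ
v_2 = (0, 1, 0, 0)ᵀ

Let N = A − (-1)·I. We want v_2 with N^2 v_2 = 0 but N^1 v_2 ≠ 0; then v_{j-1} := N · v_j for j = 2, …, 2.

Pick v_2 = (0, 1, 0, 0)ᵀ.
Then v_1 = N · v_2 = (-9, 4, 0, 2)ᵀ.

Sanity check: (A − (-1)·I) v_1 = (0, 0, 0, 0)ᵀ = 0. ✓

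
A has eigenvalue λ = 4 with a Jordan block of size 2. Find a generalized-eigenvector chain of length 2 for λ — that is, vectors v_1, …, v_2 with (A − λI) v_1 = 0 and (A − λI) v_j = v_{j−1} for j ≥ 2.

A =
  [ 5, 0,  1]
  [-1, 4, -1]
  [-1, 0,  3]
A Jordan chain for λ = 4 of length 2:
v_1 = (1, -1, -1)ᵀ
v_2 = (1, 0, 0)ᵀ

Let N = A − (4)·I. We want v_2 with N^2 v_2 = 0 but N^1 v_2 ≠ 0; then v_{j-1} := N · v_j for j = 2, …, 2.

Pick v_2 = (1, 0, 0)ᵀ.
Then v_1 = N · v_2 = (1, -1, -1)ᵀ.

Sanity check: (A − (4)·I) v_1 = (0, 0, 0)ᵀ = 0. ✓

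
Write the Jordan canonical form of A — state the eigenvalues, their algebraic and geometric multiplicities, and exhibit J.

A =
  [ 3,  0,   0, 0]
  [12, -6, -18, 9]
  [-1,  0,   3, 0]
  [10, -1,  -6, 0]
J_2(-3) ⊕ J_2(3)

The characteristic polynomial is
  det(x·I − A) = x^4 - 18*x^2 + 81 = (x - 3)^2*(x + 3)^2

Eigenvalues and multiplicities (the geometric multiplicity of λ is n − rank(A − λI), which equals the number of Jordan blocks for λ):
  λ = -3: algebraic multiplicity = 2, geometric multiplicity = 1
  λ = 3: algebraic multiplicity = 2, geometric multiplicity = 1

Determining the block sizes for each eigenvalue:
  λ = -3: one block (gm = 1), so the single block has size am = 2 → block sizes [2]
  λ = 3: one block (gm = 1), so the single block has size am = 2 → block sizes [2]

Assembling the blocks gives a Jordan form
J =
  [-3,  1, 0, 0]
  [ 0, -3, 0, 0]
  [ 0,  0, 3, 1]
  [ 0,  0, 0, 3]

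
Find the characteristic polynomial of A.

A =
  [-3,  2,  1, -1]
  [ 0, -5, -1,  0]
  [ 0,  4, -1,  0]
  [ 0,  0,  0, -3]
x^4 + 12*x^3 + 54*x^2 + 108*x + 81

Expanding det(x·I − A) (e.g. by cofactor expansion or by noting that A is similar to its Jordan form J, which has the same characteristic polynomial as A) gives
  χ_A(x) = x^4 + 12*x^3 + 54*x^2 + 108*x + 81
which factors as (x + 3)^4. The eigenvalues (with algebraic multiplicities) are λ = -3 with multiplicity 4.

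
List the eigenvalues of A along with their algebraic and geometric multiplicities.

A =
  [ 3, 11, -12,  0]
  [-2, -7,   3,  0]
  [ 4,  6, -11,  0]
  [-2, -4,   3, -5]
λ = -5: alg = 4, geom = 2

Step 1 — factor the characteristic polynomial to read off the algebraic multiplicities:
  χ_A(x) = (x + 5)^4

Step 2 — compute geometric multiplicities via the rank-nullity identity g(λ) = n − rank(A − λI):
  rank(A − (-5)·I) = 2, so dim ker(A − (-5)·I) = n − 2 = 2

Summary:
  λ = -5: algebraic multiplicity = 4, geometric multiplicity = 2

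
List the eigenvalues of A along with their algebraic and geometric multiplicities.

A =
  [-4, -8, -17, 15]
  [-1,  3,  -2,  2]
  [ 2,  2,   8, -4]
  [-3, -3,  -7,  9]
λ = 4: alg = 4, geom = 2

Step 1 — factor the characteristic polynomial to read off the algebraic multiplicities:
  χ_A(x) = (x - 4)^4

Step 2 — compute geometric multiplicities via the rank-nullity identity g(λ) = n − rank(A − λI):
  rank(A − (4)·I) = 2, so dim ker(A − (4)·I) = n − 2 = 2

Summary:
  λ = 4: algebraic multiplicity = 4, geometric multiplicity = 2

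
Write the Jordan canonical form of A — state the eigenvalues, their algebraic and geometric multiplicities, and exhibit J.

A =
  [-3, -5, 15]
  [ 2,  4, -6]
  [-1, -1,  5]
J_2(2) ⊕ J_1(2)

The characteristic polynomial is
  det(x·I − A) = x^3 - 6*x^2 + 12*x - 8 = (x - 2)^3

Eigenvalues and multiplicities (the geometric multiplicity of λ is n − rank(A − λI), which equals the number of Jordan blocks for λ):
  λ = 2: algebraic multiplicity = 3, geometric multiplicity = 2

Determining the block sizes for each eigenvalue:
  λ = 2: 2 blocks summing to 3 forces exactly one block of size 2 and the rest size 1 → block sizes [2, 1]

Assembling the blocks gives a Jordan form
J =
  [2, 1, 0]
  [0, 2, 0]
  [0, 0, 2]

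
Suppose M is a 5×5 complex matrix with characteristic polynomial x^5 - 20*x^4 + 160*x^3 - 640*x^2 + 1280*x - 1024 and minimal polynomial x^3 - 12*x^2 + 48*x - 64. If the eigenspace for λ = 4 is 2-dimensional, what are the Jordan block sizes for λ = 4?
Block sizes for λ = 4: [3, 2]

Step 1 — from the characteristic polynomial, algebraic multiplicity of λ = 4 is 5. From dim ker(M − (4)·I) = 2, there are exactly 2 Jordan blocks for λ = 4.
Step 2 — from the minimal polynomial, the factor (x − 4)^3 tells us the largest block for λ = 4 has size 3.
Step 3 — with total size 5, 2 blocks, and largest block 3, the block sizes (in nonincreasing order) are [3, 2].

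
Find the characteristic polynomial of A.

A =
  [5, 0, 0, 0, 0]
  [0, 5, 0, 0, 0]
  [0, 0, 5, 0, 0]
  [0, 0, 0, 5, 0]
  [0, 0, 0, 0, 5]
x^5 - 25*x^4 + 250*x^3 - 1250*x^2 + 3125*x - 3125

Expanding det(x·I − A) (e.g. by cofactor expansion or by noting that A is similar to its Jordan form J, which has the same characteristic polynomial as A) gives
  χ_A(x) = x^5 - 25*x^4 + 250*x^3 - 1250*x^2 + 3125*x - 3125
which factors as (x - 5)^5. The eigenvalues (with algebraic multiplicities) are λ = 5 with multiplicity 5.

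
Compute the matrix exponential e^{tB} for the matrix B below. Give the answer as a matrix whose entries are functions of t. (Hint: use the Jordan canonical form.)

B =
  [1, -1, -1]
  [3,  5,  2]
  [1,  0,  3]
e^{tB} =
  [-2*t*exp(3*t) + exp(3*t), -t*exp(3*t), -t*exp(3*t)]
  [t^2*exp(3*t) + 3*t*exp(3*t), t^2*exp(3*t)/2 + 2*t*exp(3*t) + exp(3*t), t^2*exp(3*t)/2 + 2*t*exp(3*t)]
  [-t^2*exp(3*t) + t*exp(3*t), -t^2*exp(3*t)/2, -t^2*exp(3*t)/2 + exp(3*t)]

Strategy: write B = P · J · P⁻¹ where J is a Jordan canonical form, so e^{tB} = P · e^{tJ} · P⁻¹, and e^{tJ} can be computed block-by-block.

B has Jordan form
J =
  [3, 1, 0]
  [0, 3, 1]
  [0, 0, 3]
(up to reordering of blocks).

Per-block formulas:
  For a 3×3 Jordan block J_3(3): exp(t · J_3(3)) = e^(3t)·(I + t·N + (t^2/2)·N^2), where N is the 3×3 nilpotent shift.

After assembling e^{tJ} and conjugating by P, we get:

e^{tB} =
  [-2*t*exp(3*t) + exp(3*t), -t*exp(3*t), -t*exp(3*t)]
  [t^2*exp(3*t) + 3*t*exp(3*t), t^2*exp(3*t)/2 + 2*t*exp(3*t) + exp(3*t), t^2*exp(3*t)/2 + 2*t*exp(3*t)]
  [-t^2*exp(3*t) + t*exp(3*t), -t^2*exp(3*t)/2, -t^2*exp(3*t)/2 + exp(3*t)]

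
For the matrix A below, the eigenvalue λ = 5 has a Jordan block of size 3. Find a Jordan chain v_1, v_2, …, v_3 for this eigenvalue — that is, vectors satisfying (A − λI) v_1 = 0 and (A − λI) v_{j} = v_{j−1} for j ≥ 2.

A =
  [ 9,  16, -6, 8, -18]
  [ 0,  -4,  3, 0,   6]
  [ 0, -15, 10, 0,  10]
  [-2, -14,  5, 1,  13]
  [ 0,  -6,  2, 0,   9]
A Jordan chain for λ = 5 of length 3:
v_1 = (6, 0, 0, -3, 0)ᵀ
v_2 = (16, -9, -15, -14, -6)ᵀ
v_3 = (0, 1, 0, 0, 0)ᵀ

Let N = A − (5)·I. We want v_3 with N^3 v_3 = 0 but N^2 v_3 ≠ 0; then v_{j-1} := N · v_j for j = 3, …, 2.

Pick v_3 = (0, 1, 0, 0, 0)ᵀ.
Then v_2 = N · v_3 = (16, -9, -15, -14, -6)ᵀ.
Then v_1 = N · v_2 = (6, 0, 0, -3, 0)ᵀ.

Sanity check: (A − (5)·I) v_1 = (0, 0, 0, 0, 0)ᵀ = 0. ✓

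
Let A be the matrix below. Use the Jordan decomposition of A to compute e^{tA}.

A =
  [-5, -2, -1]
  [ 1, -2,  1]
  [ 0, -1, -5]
e^{tA} =
  [-t^2*exp(-4*t)/2 - t*exp(-4*t) + exp(-4*t), -t^2*exp(-4*t)/2 - 2*t*exp(-4*t), -t*exp(-4*t)]
  [t^2*exp(-4*t)/2 + t*exp(-4*t), t^2*exp(-4*t)/2 + 2*t*exp(-4*t) + exp(-4*t), t*exp(-4*t)]
  [-t^2*exp(-4*t)/2, -t^2*exp(-4*t)/2 - t*exp(-4*t), -t*exp(-4*t) + exp(-4*t)]

Strategy: write A = P · J · P⁻¹ where J is a Jordan canonical form, so e^{tA} = P · e^{tJ} · P⁻¹, and e^{tJ} can be computed block-by-block.

A has Jordan form
J =
  [-4,  1,  0]
  [ 0, -4,  1]
  [ 0,  0, -4]
(up to reordering of blocks).

Per-block formulas:
  For a 3×3 Jordan block J_3(-4): exp(t · J_3(-4)) = e^(-4t)·(I + t·N + (t^2/2)·N^2), where N is the 3×3 nilpotent shift.

After assembling e^{tJ} and conjugating by P, we get:

e^{tA} =
  [-t^2*exp(-4*t)/2 - t*exp(-4*t) + exp(-4*t), -t^2*exp(-4*t)/2 - 2*t*exp(-4*t), -t*exp(-4*t)]
  [t^2*exp(-4*t)/2 + t*exp(-4*t), t^2*exp(-4*t)/2 + 2*t*exp(-4*t) + exp(-4*t), t*exp(-4*t)]
  [-t^2*exp(-4*t)/2, -t^2*exp(-4*t)/2 - t*exp(-4*t), -t*exp(-4*t) + exp(-4*t)]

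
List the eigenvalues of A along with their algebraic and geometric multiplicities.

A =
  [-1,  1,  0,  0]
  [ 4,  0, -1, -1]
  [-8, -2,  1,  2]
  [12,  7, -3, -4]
λ = -1: alg = 4, geom = 2

Step 1 — factor the characteristic polynomial to read off the algebraic multiplicities:
  χ_A(x) = (x + 1)^4

Step 2 — compute geometric multiplicities via the rank-nullity identity g(λ) = n − rank(A − λI):
  rank(A − (-1)·I) = 2, so dim ker(A − (-1)·I) = n − 2 = 2

Summary:
  λ = -1: algebraic multiplicity = 4, geometric multiplicity = 2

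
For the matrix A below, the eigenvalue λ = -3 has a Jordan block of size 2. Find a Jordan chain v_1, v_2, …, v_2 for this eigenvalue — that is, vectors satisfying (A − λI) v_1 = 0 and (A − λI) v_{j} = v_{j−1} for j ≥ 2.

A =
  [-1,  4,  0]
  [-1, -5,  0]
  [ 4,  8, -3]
A Jordan chain for λ = -3 of length 2:
v_1 = (2, -1, 4)ᵀ
v_2 = (1, 0, 0)ᵀ

Let N = A − (-3)·I. We want v_2 with N^2 v_2 = 0 but N^1 v_2 ≠ 0; then v_{j-1} := N · v_j for j = 2, …, 2.

Pick v_2 = (1, 0, 0)ᵀ.
Then v_1 = N · v_2 = (2, -1, 4)ᵀ.

Sanity check: (A − (-3)·I) v_1 = (0, 0, 0)ᵀ = 0. ✓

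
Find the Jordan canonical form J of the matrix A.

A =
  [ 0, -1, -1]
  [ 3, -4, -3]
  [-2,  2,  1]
J_2(-1) ⊕ J_1(-1)

The characteristic polynomial is
  det(x·I − A) = x^3 + 3*x^2 + 3*x + 1 = (x + 1)^3

Eigenvalues and multiplicities (the geometric multiplicity of λ is n − rank(A − λI), which equals the number of Jordan blocks for λ):
  λ = -1: algebraic multiplicity = 3, geometric multiplicity = 2

Determining the block sizes for each eigenvalue:
  λ = -1: 2 blocks summing to 3 forces exactly one block of size 2 and the rest size 1 → block sizes [2, 1]

Assembling the blocks gives a Jordan form
J =
  [-1,  1,  0]
  [ 0, -1,  0]
  [ 0,  0, -1]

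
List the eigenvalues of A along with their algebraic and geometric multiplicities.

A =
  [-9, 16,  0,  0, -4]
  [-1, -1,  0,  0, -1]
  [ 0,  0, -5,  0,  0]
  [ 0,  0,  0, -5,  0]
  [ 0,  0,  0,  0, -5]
λ = -5: alg = 5, geom = 4

Step 1 — factor the characteristic polynomial to read off the algebraic multiplicities:
  χ_A(x) = (x + 5)^5

Step 2 — compute geometric multiplicities via the rank-nullity identity g(λ) = n − rank(A − λI):
  rank(A − (-5)·I) = 1, so dim ker(A − (-5)·I) = n − 1 = 4

Summary:
  λ = -5: algebraic multiplicity = 5, geometric multiplicity = 4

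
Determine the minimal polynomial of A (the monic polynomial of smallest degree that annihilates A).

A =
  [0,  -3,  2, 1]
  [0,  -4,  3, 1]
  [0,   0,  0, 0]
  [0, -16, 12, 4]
x^3

The characteristic polynomial is χ_A(x) = x^4, so the eigenvalues are known. The minimal polynomial is
  m_A(x) = Π_λ (x − λ)^{k_λ}
where k_λ is the size of the *largest* Jordan block for λ (equivalently, the smallest k with (A − λI)^k v = 0 for every generalised eigenvector v of λ).

  λ = 0: largest Jordan block has size 3, contributing (x − 0)^3

So m_A(x) = x^3 = x^3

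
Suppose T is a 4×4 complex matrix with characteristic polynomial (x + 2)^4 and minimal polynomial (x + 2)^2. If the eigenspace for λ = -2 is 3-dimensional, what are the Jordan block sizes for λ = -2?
Block sizes for λ = -2: [2, 1, 1]

Step 1 — from the characteristic polynomial, algebraic multiplicity of λ = -2 is 4. From dim ker(T − (-2)·I) = 3, there are exactly 3 Jordan blocks for λ = -2.
Step 2 — from the minimal polynomial, the factor (x + 2)^2 tells us the largest block for λ = -2 has size 2.
Step 3 — with total size 4, 3 blocks, and largest block 2, the block sizes (in nonincreasing order) are [2, 1, 1].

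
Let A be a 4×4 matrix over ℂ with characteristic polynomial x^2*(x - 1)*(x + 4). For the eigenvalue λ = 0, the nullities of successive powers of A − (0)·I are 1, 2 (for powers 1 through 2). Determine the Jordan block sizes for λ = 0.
Block sizes for λ = 0: [2]

From the dimensions of kernels of powers, the number of Jordan blocks of size at least j is d_j − d_{j−1} where d_j = dim ker(N^j) (with d_0 = 0). Computing the differences gives [1, 1].
The number of blocks of size exactly k is (#blocks of size ≥ k) − (#blocks of size ≥ k + 1), so the partition is: 1 block(s) of size 2.
In nonincreasing order the block sizes are [2].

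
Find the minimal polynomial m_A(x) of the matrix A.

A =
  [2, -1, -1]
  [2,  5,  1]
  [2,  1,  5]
x^2 - 8*x + 16

The characteristic polynomial is χ_A(x) = (x - 4)^3, so the eigenvalues are known. The minimal polynomial is
  m_A(x) = Π_λ (x − λ)^{k_λ}
where k_λ is the size of the *largest* Jordan block for λ (equivalently, the smallest k with (A − λI)^k v = 0 for every generalised eigenvector v of λ).

  λ = 4: largest Jordan block has size 2, contributing (x − 4)^2

So m_A(x) = (x - 4)^2 = x^2 - 8*x + 16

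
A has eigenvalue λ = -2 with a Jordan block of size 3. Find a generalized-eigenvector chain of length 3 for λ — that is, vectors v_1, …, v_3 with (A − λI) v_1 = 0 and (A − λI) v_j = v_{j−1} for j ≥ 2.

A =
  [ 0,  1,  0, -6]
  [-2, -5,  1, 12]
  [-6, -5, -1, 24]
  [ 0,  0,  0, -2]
A Jordan chain for λ = -2 of length 3:
v_1 = (2, -4, -8, 0)ᵀ
v_2 = (2, -2, -6, 0)ᵀ
v_3 = (1, 0, 0, 0)ᵀ

Let N = A − (-2)·I. We want v_3 with N^3 v_3 = 0 but N^2 v_3 ≠ 0; then v_{j-1} := N · v_j for j = 3, …, 2.

Pick v_3 = (1, 0, 0, 0)ᵀ.
Then v_2 = N · v_3 = (2, -2, -6, 0)ᵀ.
Then v_1 = N · v_2 = (2, -4, -8, 0)ᵀ.

Sanity check: (A − (-2)·I) v_1 = (0, 0, 0, 0)ᵀ = 0. ✓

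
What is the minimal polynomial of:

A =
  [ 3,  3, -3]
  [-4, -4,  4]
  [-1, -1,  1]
x^2

The characteristic polynomial is χ_A(x) = x^3, so the eigenvalues are known. The minimal polynomial is
  m_A(x) = Π_λ (x − λ)^{k_λ}
where k_λ is the size of the *largest* Jordan block for λ (equivalently, the smallest k with (A − λI)^k v = 0 for every generalised eigenvector v of λ).

  λ = 0: largest Jordan block has size 2, contributing (x − 0)^2

So m_A(x) = x^2 = x^2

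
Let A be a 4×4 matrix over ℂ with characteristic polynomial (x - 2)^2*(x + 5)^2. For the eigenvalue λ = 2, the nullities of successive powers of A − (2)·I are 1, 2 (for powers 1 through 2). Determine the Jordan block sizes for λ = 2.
Block sizes for λ = 2: [2]

From the dimensions of kernels of powers, the number of Jordan blocks of size at least j is d_j − d_{j−1} where d_j = dim ker(N^j) (with d_0 = 0). Computing the differences gives [1, 1].
The number of blocks of size exactly k is (#blocks of size ≥ k) − (#blocks of size ≥ k + 1), so the partition is: 1 block(s) of size 2.
In nonincreasing order the block sizes are [2].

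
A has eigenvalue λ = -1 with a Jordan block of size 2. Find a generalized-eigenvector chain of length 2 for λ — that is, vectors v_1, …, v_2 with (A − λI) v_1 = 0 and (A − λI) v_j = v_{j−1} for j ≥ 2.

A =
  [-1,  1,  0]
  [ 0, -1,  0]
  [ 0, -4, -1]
A Jordan chain for λ = -1 of length 2:
v_1 = (1, 0, -4)ᵀ
v_2 = (0, 1, 0)ᵀ

Let N = A − (-1)·I. We want v_2 with N^2 v_2 = 0 but N^1 v_2 ≠ 0; then v_{j-1} := N · v_j for j = 2, …, 2.

Pick v_2 = (0, 1, 0)ᵀ.
Then v_1 = N · v_2 = (1, 0, -4)ᵀ.

Sanity check: (A − (-1)·I) v_1 = (0, 0, 0)ᵀ = 0. ✓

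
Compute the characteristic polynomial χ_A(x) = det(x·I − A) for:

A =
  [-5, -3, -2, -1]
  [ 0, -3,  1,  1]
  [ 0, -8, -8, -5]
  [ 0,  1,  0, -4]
x^4 + 20*x^3 + 150*x^2 + 500*x + 625

Expanding det(x·I − A) (e.g. by cofactor expansion or by noting that A is similar to its Jordan form J, which has the same characteristic polynomial as A) gives
  χ_A(x) = x^4 + 20*x^3 + 150*x^2 + 500*x + 625
which factors as (x + 5)^4. The eigenvalues (with algebraic multiplicities) are λ = -5 with multiplicity 4.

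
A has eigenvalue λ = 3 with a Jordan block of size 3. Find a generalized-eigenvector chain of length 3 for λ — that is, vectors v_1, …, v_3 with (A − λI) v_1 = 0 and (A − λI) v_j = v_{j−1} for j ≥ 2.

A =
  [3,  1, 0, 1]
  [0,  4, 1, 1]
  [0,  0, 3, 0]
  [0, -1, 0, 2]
A Jordan chain for λ = 3 of length 3:
v_1 = (1, 1, 0, -1)ᵀ
v_2 = (0, 1, 0, 0)ᵀ
v_3 = (0, 0, 1, 0)ᵀ

Let N = A − (3)·I. We want v_3 with N^3 v_3 = 0 but N^2 v_3 ≠ 0; then v_{j-1} := N · v_j for j = 3, …, 2.

Pick v_3 = (0, 0, 1, 0)ᵀ.
Then v_2 = N · v_3 = (0, 1, 0, 0)ᵀ.
Then v_1 = N · v_2 = (1, 1, 0, -1)ᵀ.

Sanity check: (A − (3)·I) v_1 = (0, 0, 0, 0)ᵀ = 0. ✓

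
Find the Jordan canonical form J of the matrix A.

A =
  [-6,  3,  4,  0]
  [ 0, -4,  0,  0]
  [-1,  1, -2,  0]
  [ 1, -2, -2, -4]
J_3(-4) ⊕ J_1(-4)

The characteristic polynomial is
  det(x·I − A) = x^4 + 16*x^3 + 96*x^2 + 256*x + 256 = (x + 4)^4

Eigenvalues and multiplicities (the geometric multiplicity of λ is n − rank(A − λI), which equals the number of Jordan blocks for λ):
  λ = -4: algebraic multiplicity = 4, geometric multiplicity = 2

Determining the block sizes for each eigenvalue:
  λ = -4: with am = 4 and gm = 2, the partition is not yet determined (e.g. several partitions of 4 into 2 parts exist). Let N = A − (-4)·I. Computing rank(N^1) = 2, rank(N^2) = 1, rank(N^3) = 0; the number of blocks of size ≥ j is rank(N^{j−1}) − rank(N^j), giving [2, 1, 1]. So we have 1 block(s) of size 3, 1 block(s) of size 1 → block sizes [3, 1]

Assembling the blocks gives a Jordan form
J =
  [-4,  1,  0,  0]
  [ 0, -4,  1,  0]
  [ 0,  0, -4,  0]
  [ 0,  0,  0, -4]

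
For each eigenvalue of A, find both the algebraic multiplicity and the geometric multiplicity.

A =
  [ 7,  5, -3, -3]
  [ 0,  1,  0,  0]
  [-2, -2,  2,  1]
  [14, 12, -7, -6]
λ = 1: alg = 4, geom = 2

Step 1 — factor the characteristic polynomial to read off the algebraic multiplicities:
  χ_A(x) = (x - 1)^4

Step 2 — compute geometric multiplicities via the rank-nullity identity g(λ) = n − rank(A − λI):
  rank(A − (1)·I) = 2, so dim ker(A − (1)·I) = n − 2 = 2

Summary:
  λ = 1: algebraic multiplicity = 4, geometric multiplicity = 2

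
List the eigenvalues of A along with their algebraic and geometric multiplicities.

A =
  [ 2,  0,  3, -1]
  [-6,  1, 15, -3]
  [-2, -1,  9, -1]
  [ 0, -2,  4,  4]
λ = 4: alg = 4, geom = 2

Step 1 — factor the characteristic polynomial to read off the algebraic multiplicities:
  χ_A(x) = (x - 4)^4

Step 2 — compute geometric multiplicities via the rank-nullity identity g(λ) = n − rank(A − λI):
  rank(A − (4)·I) = 2, so dim ker(A − (4)·I) = n − 2 = 2

Summary:
  λ = 4: algebraic multiplicity = 4, geometric multiplicity = 2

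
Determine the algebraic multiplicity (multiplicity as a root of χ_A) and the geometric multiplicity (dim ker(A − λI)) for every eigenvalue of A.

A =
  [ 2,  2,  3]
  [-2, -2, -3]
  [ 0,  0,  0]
λ = 0: alg = 3, geom = 2

Step 1 — factor the characteristic polynomial to read off the algebraic multiplicities:
  χ_A(x) = x^3

Step 2 — compute geometric multiplicities via the rank-nullity identity g(λ) = n − rank(A − λI):
  rank(A − (0)·I) = 1, so dim ker(A − (0)·I) = n − 1 = 2

Summary:
  λ = 0: algebraic multiplicity = 3, geometric multiplicity = 2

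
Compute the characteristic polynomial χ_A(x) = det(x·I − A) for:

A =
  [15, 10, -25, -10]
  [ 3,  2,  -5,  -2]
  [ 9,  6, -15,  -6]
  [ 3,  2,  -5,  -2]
x^4

Expanding det(x·I − A) (e.g. by cofactor expansion or by noting that A is similar to its Jordan form J, which has the same characteristic polynomial as A) gives
  χ_A(x) = x^4
which factors as x^4. The eigenvalues (with algebraic multiplicities) are λ = 0 with multiplicity 4.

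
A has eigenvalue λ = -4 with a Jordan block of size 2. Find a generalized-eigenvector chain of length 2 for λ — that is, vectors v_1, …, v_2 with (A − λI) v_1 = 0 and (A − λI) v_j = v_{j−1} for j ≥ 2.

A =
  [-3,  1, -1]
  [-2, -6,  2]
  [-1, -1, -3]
A Jordan chain for λ = -4 of length 2:
v_1 = (1, -2, -1)ᵀ
v_2 = (1, 0, 0)ᵀ

Let N = A − (-4)·I. We want v_2 with N^2 v_2 = 0 but N^1 v_2 ≠ 0; then v_{j-1} := N · v_j for j = 2, …, 2.

Pick v_2 = (1, 0, 0)ᵀ.
Then v_1 = N · v_2 = (1, -2, -1)ᵀ.

Sanity check: (A − (-4)·I) v_1 = (0, 0, 0)ᵀ = 0. ✓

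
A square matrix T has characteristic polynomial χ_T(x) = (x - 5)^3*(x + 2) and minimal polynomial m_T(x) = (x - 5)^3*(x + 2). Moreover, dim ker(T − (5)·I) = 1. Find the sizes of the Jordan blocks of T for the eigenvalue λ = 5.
Block sizes for λ = 5: [3]

Step 1 — from the characteristic polynomial, algebraic multiplicity of λ = 5 is 3. From dim ker(T − (5)·I) = 1, there are exactly 1 Jordan blocks for λ = 5.
Step 2 — from the minimal polynomial, the factor (x − 5)^3 tells us the largest block for λ = 5 has size 3.
Step 3 — with total size 3, 1 blocks, and largest block 3, the block sizes (in nonincreasing order) are [3].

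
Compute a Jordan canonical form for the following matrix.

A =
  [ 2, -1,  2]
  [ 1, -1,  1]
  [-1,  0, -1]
J_3(0)

The characteristic polynomial is
  det(x·I − A) = x^3

Eigenvalues and multiplicities (the geometric multiplicity of λ is n − rank(A − λI), which equals the number of Jordan blocks for λ):
  λ = 0: algebraic multiplicity = 3, geometric multiplicity = 1

Determining the block sizes for each eigenvalue:
  λ = 0: one block (gm = 1), so the single block has size am = 3 → block sizes [3]

Assembling the blocks gives a Jordan form
J =
  [0, 1, 0]
  [0, 0, 1]
  [0, 0, 0]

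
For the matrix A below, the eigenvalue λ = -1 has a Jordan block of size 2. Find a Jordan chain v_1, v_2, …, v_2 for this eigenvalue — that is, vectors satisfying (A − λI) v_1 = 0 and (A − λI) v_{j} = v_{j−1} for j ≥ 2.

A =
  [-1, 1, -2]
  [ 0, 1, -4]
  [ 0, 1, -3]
A Jordan chain for λ = -1 of length 2:
v_1 = (1, 2, 1)ᵀ
v_2 = (0, 1, 0)ᵀ

Let N = A − (-1)·I. We want v_2 with N^2 v_2 = 0 but N^1 v_2 ≠ 0; then v_{j-1} := N · v_j for j = 2, …, 2.

Pick v_2 = (0, 1, 0)ᵀ.
Then v_1 = N · v_2 = (1, 2, 1)ᵀ.

Sanity check: (A − (-1)·I) v_1 = (0, 0, 0)ᵀ = 0. ✓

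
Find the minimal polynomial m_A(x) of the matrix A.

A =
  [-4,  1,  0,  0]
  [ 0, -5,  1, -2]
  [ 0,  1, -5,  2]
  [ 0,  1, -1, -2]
x^3 + 12*x^2 + 48*x + 64

The characteristic polynomial is χ_A(x) = (x + 4)^4, so the eigenvalues are known. The minimal polynomial is
  m_A(x) = Π_λ (x − λ)^{k_λ}
where k_λ is the size of the *largest* Jordan block for λ (equivalently, the smallest k with (A − λI)^k v = 0 for every generalised eigenvector v of λ).

  λ = -4: largest Jordan block has size 3, contributing (x + 4)^3

So m_A(x) = (x + 4)^3 = x^3 + 12*x^2 + 48*x + 64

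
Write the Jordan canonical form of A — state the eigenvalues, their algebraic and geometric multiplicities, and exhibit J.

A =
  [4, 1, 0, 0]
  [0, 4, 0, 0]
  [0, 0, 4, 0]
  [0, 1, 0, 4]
J_2(4) ⊕ J_1(4) ⊕ J_1(4)

The characteristic polynomial is
  det(x·I − A) = x^4 - 16*x^3 + 96*x^2 - 256*x + 256 = (x - 4)^4

Eigenvalues and multiplicities (the geometric multiplicity of λ is n − rank(A − λI), which equals the number of Jordan blocks for λ):
  λ = 4: algebraic multiplicity = 4, geometric multiplicity = 3

Determining the block sizes for each eigenvalue:
  λ = 4: 3 blocks summing to 4 forces exactly one block of size 2 and the rest size 1 → block sizes [2, 1, 1]

Assembling the blocks gives a Jordan form
J =
  [4, 1, 0, 0]
  [0, 4, 0, 0]
  [0, 0, 4, 0]
  [0, 0, 0, 4]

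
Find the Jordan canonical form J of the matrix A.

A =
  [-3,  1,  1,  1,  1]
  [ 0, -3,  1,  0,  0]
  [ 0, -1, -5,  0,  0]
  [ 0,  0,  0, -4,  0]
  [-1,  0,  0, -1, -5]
J_3(-4) ⊕ J_1(-4) ⊕ J_1(-4)

The characteristic polynomial is
  det(x·I − A) = x^5 + 20*x^4 + 160*x^3 + 640*x^2 + 1280*x + 1024 = (x + 4)^5

Eigenvalues and multiplicities (the geometric multiplicity of λ is n − rank(A − λI), which equals the number of Jordan blocks for λ):
  λ = -4: algebraic multiplicity = 5, geometric multiplicity = 3

Determining the block sizes for each eigenvalue:
  λ = -4: with am = 5 and gm = 3, the partition is not yet determined (e.g. several partitions of 5 into 3 parts exist). Let N = A − (-4)·I. Computing rank(N^1) = 2, rank(N^2) = 1, rank(N^3) = 0; the number of blocks of size ≥ j is rank(N^{j−1}) − rank(N^j), giving [3, 1, 1]. So we have 1 block(s) of size 3, 2 block(s) of size 1 → block sizes [3, 1, 1]

Assembling the blocks gives a Jordan form
J =
  [-4,  1,  0,  0,  0]
  [ 0, -4,  1,  0,  0]
  [ 0,  0, -4,  0,  0]
  [ 0,  0,  0, -4,  0]
  [ 0,  0,  0,  0, -4]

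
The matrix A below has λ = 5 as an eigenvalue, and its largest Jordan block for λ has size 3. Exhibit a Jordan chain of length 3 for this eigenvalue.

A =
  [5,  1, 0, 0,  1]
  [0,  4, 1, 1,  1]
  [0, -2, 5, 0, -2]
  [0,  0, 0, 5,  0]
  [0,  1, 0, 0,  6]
A Jordan chain for λ = 5 of length 3:
v_1 = (1, -1, -2, 0, 1)ᵀ
v_2 = (0, 1, 0, 0, 0)ᵀ
v_3 = (0, 0, 1, 0, 0)ᵀ

Let N = A − (5)·I. We want v_3 with N^3 v_3 = 0 but N^2 v_3 ≠ 0; then v_{j-1} := N · v_j for j = 3, …, 2.

Pick v_3 = (0, 0, 1, 0, 0)ᵀ.
Then v_2 = N · v_3 = (0, 1, 0, 0, 0)ᵀ.
Then v_1 = N · v_2 = (1, -1, -2, 0, 1)ᵀ.

Sanity check: (A − (5)·I) v_1 = (0, 0, 0, 0, 0)ᵀ = 0. ✓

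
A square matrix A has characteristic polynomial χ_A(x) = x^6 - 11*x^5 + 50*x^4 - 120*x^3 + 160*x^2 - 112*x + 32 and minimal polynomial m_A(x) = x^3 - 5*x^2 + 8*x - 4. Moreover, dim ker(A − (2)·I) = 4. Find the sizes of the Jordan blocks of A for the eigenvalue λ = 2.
Block sizes for λ = 2: [2, 1, 1, 1]

Step 1 — from the characteristic polynomial, algebraic multiplicity of λ = 2 is 5. From dim ker(A − (2)·I) = 4, there are exactly 4 Jordan blocks for λ = 2.
Step 2 — from the minimal polynomial, the factor (x − 2)^2 tells us the largest block for λ = 2 has size 2.
Step 3 — with total size 5, 4 blocks, and largest block 2, the block sizes (in nonincreasing order) are [2, 1, 1, 1].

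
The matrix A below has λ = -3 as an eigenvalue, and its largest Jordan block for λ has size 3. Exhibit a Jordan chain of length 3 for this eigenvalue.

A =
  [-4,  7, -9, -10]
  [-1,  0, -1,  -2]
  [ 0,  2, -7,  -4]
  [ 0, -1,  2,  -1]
A Jordan chain for λ = -3 of length 3:
v_1 = (-6, -2, -2, 1)ᵀ
v_2 = (-1, -1, 0, 0)ᵀ
v_3 = (1, 0, 0, 0)ᵀ

Let N = A − (-3)·I. We want v_3 with N^3 v_3 = 0 but N^2 v_3 ≠ 0; then v_{j-1} := N · v_j for j = 3, …, 2.

Pick v_3 = (1, 0, 0, 0)ᵀ.
Then v_2 = N · v_3 = (-1, -1, 0, 0)ᵀ.
Then v_1 = N · v_2 = (-6, -2, -2, 1)ᵀ.

Sanity check: (A − (-3)·I) v_1 = (0, 0, 0, 0)ᵀ = 0. ✓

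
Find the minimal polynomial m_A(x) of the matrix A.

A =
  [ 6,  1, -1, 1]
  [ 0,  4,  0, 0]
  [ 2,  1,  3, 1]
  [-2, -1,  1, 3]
x^2 - 8*x + 16

The characteristic polynomial is χ_A(x) = (x - 4)^4, so the eigenvalues are known. The minimal polynomial is
  m_A(x) = Π_λ (x − λ)^{k_λ}
where k_λ is the size of the *largest* Jordan block for λ (equivalently, the smallest k with (A − λI)^k v = 0 for every generalised eigenvector v of λ).

  λ = 4: largest Jordan block has size 2, contributing (x − 4)^2

So m_A(x) = (x - 4)^2 = x^2 - 8*x + 16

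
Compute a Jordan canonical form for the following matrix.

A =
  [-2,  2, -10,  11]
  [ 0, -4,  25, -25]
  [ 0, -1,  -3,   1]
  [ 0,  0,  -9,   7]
J_2(-2) ⊕ J_2(1)

The characteristic polynomial is
  det(x·I − A) = x^4 + 2*x^3 - 3*x^2 - 4*x + 4 = (x - 1)^2*(x + 2)^2

Eigenvalues and multiplicities (the geometric multiplicity of λ is n − rank(A − λI), which equals the number of Jordan blocks for λ):
  λ = -2: algebraic multiplicity = 2, geometric multiplicity = 1
  λ = 1: algebraic multiplicity = 2, geometric multiplicity = 1

Determining the block sizes for each eigenvalue:
  λ = -2: one block (gm = 1), so the single block has size am = 2 → block sizes [2]
  λ = 1: one block (gm = 1), so the single block has size am = 2 → block sizes [2]

Assembling the blocks gives a Jordan form
J =
  [-2,  1, 0, 0]
  [ 0, -2, 0, 0]
  [ 0,  0, 1, 1]
  [ 0,  0, 0, 1]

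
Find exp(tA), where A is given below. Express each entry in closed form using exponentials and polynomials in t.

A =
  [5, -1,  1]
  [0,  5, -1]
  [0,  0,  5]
e^{tA} =
  [exp(5*t), -t*exp(5*t), t^2*exp(5*t)/2 + t*exp(5*t)]
  [0, exp(5*t), -t*exp(5*t)]
  [0, 0, exp(5*t)]

Strategy: write A = P · J · P⁻¹ where J is a Jordan canonical form, so e^{tA} = P · e^{tJ} · P⁻¹, and e^{tJ} can be computed block-by-block.

A has Jordan form
J =
  [5, 1, 0]
  [0, 5, 1]
  [0, 0, 5]
(up to reordering of blocks).

Per-block formulas:
  For a 3×3 Jordan block J_3(5): exp(t · J_3(5)) = e^(5t)·(I + t·N + (t^2/2)·N^2), where N is the 3×3 nilpotent shift.

After assembling e^{tJ} and conjugating by P, we get:

e^{tA} =
  [exp(5*t), -t*exp(5*t), t^2*exp(5*t)/2 + t*exp(5*t)]
  [0, exp(5*t), -t*exp(5*t)]
  [0, 0, exp(5*t)]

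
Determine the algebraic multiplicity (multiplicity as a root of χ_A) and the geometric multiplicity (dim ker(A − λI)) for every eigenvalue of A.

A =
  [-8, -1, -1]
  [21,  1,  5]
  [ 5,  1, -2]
λ = -3: alg = 3, geom = 1

Step 1 — factor the characteristic polynomial to read off the algebraic multiplicities:
  χ_A(x) = (x + 3)^3

Step 2 — compute geometric multiplicities via the rank-nullity identity g(λ) = n − rank(A − λI):
  rank(A − (-3)·I) = 2, so dim ker(A − (-3)·I) = n − 2 = 1

Summary:
  λ = -3: algebraic multiplicity = 3, geometric multiplicity = 1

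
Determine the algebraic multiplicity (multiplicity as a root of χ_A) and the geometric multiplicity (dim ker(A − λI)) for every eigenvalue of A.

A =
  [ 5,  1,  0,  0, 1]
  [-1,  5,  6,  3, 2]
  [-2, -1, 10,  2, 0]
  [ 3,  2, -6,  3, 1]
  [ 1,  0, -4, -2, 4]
λ = 5: alg = 3, geom = 1; λ = 6: alg = 2, geom = 1

Step 1 — factor the characteristic polynomial to read off the algebraic multiplicities:
  χ_A(x) = (x - 6)^2*(x - 5)^3

Step 2 — compute geometric multiplicities via the rank-nullity identity g(λ) = n − rank(A − λI):
  rank(A − (5)·I) = 4, so dim ker(A − (5)·I) = n − 4 = 1
  rank(A − (6)·I) = 4, so dim ker(A − (6)·I) = n − 4 = 1

Summary:
  λ = 5: algebraic multiplicity = 3, geometric multiplicity = 1
  λ = 6: algebraic multiplicity = 2, geometric multiplicity = 1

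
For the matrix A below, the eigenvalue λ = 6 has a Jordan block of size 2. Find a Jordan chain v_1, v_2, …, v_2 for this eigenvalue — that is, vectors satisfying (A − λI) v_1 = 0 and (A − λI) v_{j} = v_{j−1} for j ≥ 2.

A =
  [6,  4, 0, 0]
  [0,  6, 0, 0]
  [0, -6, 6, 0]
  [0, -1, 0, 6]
A Jordan chain for λ = 6 of length 2:
v_1 = (4, 0, -6, -1)ᵀ
v_2 = (0, 1, 0, 0)ᵀ

Let N = A − (6)·I. We want v_2 with N^2 v_2 = 0 but N^1 v_2 ≠ 0; then v_{j-1} := N · v_j for j = 2, …, 2.

Pick v_2 = (0, 1, 0, 0)ᵀ.
Then v_1 = N · v_2 = (4, 0, -6, -1)ᵀ.

Sanity check: (A − (6)·I) v_1 = (0, 0, 0, 0)ᵀ = 0. ✓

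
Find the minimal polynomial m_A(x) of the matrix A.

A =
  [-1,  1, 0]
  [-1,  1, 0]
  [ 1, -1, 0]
x^2

The characteristic polynomial is χ_A(x) = x^3, so the eigenvalues are known. The minimal polynomial is
  m_A(x) = Π_λ (x − λ)^{k_λ}
where k_λ is the size of the *largest* Jordan block for λ (equivalently, the smallest k with (A − λI)^k v = 0 for every generalised eigenvector v of λ).

  λ = 0: largest Jordan block has size 2, contributing (x − 0)^2

So m_A(x) = x^2 = x^2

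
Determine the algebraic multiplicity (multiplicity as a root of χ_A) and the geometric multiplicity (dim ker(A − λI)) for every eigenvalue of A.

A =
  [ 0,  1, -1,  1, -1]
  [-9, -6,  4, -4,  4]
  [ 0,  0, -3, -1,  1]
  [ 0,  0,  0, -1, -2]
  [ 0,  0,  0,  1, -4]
λ = -3: alg = 4, geom = 2; λ = -2: alg = 1, geom = 1

Step 1 — factor the characteristic polynomial to read off the algebraic multiplicities:
  χ_A(x) = (x + 2)*(x + 3)^4

Step 2 — compute geometric multiplicities via the rank-nullity identity g(λ) = n − rank(A − λI):
  rank(A − (-3)·I) = 3, so dim ker(A − (-3)·I) = n − 3 = 2
  rank(A − (-2)·I) = 4, so dim ker(A − (-2)·I) = n − 4 = 1

Summary:
  λ = -3: algebraic multiplicity = 4, geometric multiplicity = 2
  λ = -2: algebraic multiplicity = 1, geometric multiplicity = 1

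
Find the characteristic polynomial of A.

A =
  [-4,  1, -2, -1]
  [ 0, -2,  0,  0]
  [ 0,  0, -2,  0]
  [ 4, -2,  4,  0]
x^4 + 8*x^3 + 24*x^2 + 32*x + 16

Expanding det(x·I − A) (e.g. by cofactor expansion or by noting that A is similar to its Jordan form J, which has the same characteristic polynomial as A) gives
  χ_A(x) = x^4 + 8*x^3 + 24*x^2 + 32*x + 16
which factors as (x + 2)^4. The eigenvalues (with algebraic multiplicities) are λ = -2 with multiplicity 4.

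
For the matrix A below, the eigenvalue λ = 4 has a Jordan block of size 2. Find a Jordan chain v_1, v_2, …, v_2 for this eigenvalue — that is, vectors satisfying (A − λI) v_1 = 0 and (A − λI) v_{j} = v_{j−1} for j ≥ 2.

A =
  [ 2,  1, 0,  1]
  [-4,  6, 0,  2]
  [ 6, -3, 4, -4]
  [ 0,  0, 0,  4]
A Jordan chain for λ = 4 of length 2:
v_1 = (-2, -4, 6, 0)ᵀ
v_2 = (1, 0, 0, 0)ᵀ

Let N = A − (4)·I. We want v_2 with N^2 v_2 = 0 but N^1 v_2 ≠ 0; then v_{j-1} := N · v_j for j = 2, …, 2.

Pick v_2 = (1, 0, 0, 0)ᵀ.
Then v_1 = N · v_2 = (-2, -4, 6, 0)ᵀ.

Sanity check: (A − (4)·I) v_1 = (0, 0, 0, 0)ᵀ = 0. ✓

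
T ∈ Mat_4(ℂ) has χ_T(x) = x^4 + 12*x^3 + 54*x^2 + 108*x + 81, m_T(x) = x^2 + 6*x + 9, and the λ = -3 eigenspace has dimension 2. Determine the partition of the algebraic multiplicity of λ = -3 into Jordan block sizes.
Block sizes for λ = -3: [2, 2]

Step 1 — from the characteristic polynomial, algebraic multiplicity of λ = -3 is 4. From dim ker(T − (-3)·I) = 2, there are exactly 2 Jordan blocks for λ = -3.
Step 2 — from the minimal polynomial, the factor (x + 3)^2 tells us the largest block for λ = -3 has size 2.
Step 3 — with total size 4, 2 blocks, and largest block 2, the block sizes (in nonincreasing order) are [2, 2].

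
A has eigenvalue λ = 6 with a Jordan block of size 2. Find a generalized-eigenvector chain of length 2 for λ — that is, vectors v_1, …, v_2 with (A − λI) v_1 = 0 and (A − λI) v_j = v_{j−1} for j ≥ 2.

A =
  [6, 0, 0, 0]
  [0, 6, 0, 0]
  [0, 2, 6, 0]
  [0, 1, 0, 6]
A Jordan chain for λ = 6 of length 2:
v_1 = (0, 0, 2, 1)ᵀ
v_2 = (0, 1, 0, 0)ᵀ

Let N = A − (6)·I. We want v_2 with N^2 v_2 = 0 but N^1 v_2 ≠ 0; then v_{j-1} := N · v_j for j = 2, …, 2.

Pick v_2 = (0, 1, 0, 0)ᵀ.
Then v_1 = N · v_2 = (0, 0, 2, 1)ᵀ.

Sanity check: (A − (6)·I) v_1 = (0, 0, 0, 0)ᵀ = 0. ✓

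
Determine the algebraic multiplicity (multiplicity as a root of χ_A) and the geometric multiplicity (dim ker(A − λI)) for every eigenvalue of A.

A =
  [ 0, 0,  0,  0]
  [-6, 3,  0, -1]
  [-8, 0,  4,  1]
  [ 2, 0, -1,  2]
λ = 0: alg = 1, geom = 1; λ = 3: alg = 3, geom = 1

Step 1 — factor the characteristic polynomial to read off the algebraic multiplicities:
  χ_A(x) = x*(x - 3)^3

Step 2 — compute geometric multiplicities via the rank-nullity identity g(λ) = n − rank(A − λI):
  rank(A − (0)·I) = 3, so dim ker(A − (0)·I) = n − 3 = 1
  rank(A − (3)·I) = 3, so dim ker(A − (3)·I) = n − 3 = 1

Summary:
  λ = 0: algebraic multiplicity = 1, geometric multiplicity = 1
  λ = 3: algebraic multiplicity = 3, geometric multiplicity = 1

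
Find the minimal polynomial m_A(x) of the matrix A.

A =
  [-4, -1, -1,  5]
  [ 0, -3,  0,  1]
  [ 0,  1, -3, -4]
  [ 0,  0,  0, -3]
x^4 + 13*x^3 + 63*x^2 + 135*x + 108

The characteristic polynomial is χ_A(x) = (x + 3)^3*(x + 4), so the eigenvalues are known. The minimal polynomial is
  m_A(x) = Π_λ (x − λ)^{k_λ}
where k_λ is the size of the *largest* Jordan block for λ (equivalently, the smallest k with (A − λI)^k v = 0 for every generalised eigenvector v of λ).

  λ = -4: largest Jordan block has size 1, contributing (x + 4)
  λ = -3: largest Jordan block has size 3, contributing (x + 3)^3

So m_A(x) = (x + 3)^3*(x + 4) = x^4 + 13*x^3 + 63*x^2 + 135*x + 108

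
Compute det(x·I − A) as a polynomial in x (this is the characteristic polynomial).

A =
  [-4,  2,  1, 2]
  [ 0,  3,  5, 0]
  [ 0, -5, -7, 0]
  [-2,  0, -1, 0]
x^4 + 8*x^3 + 24*x^2 + 32*x + 16

Expanding det(x·I − A) (e.g. by cofactor expansion or by noting that A is similar to its Jordan form J, which has the same characteristic polynomial as A) gives
  χ_A(x) = x^4 + 8*x^3 + 24*x^2 + 32*x + 16
which factors as (x + 2)^4. The eigenvalues (with algebraic multiplicities) are λ = -2 with multiplicity 4.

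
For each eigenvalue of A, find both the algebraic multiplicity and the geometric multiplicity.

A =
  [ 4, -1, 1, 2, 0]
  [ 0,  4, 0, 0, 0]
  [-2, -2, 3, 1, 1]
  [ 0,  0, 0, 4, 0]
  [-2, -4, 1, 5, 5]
λ = 4: alg = 5, geom = 3

Step 1 — factor the characteristic polynomial to read off the algebraic multiplicities:
  χ_A(x) = (x - 4)^5

Step 2 — compute geometric multiplicities via the rank-nullity identity g(λ) = n − rank(A − λI):
  rank(A − (4)·I) = 2, so dim ker(A − (4)·I) = n − 2 = 3

Summary:
  λ = 4: algebraic multiplicity = 5, geometric multiplicity = 3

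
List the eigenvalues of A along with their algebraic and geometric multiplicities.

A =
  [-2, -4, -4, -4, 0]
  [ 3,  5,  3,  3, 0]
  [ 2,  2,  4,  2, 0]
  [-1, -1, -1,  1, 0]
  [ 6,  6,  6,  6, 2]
λ = 2: alg = 5, geom = 4

Step 1 — factor the characteristic polynomial to read off the algebraic multiplicities:
  χ_A(x) = (x - 2)^5

Step 2 — compute geometric multiplicities via the rank-nullity identity g(λ) = n − rank(A − λI):
  rank(A − (2)·I) = 1, so dim ker(A − (2)·I) = n − 1 = 4

Summary:
  λ = 2: algebraic multiplicity = 5, geometric multiplicity = 4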